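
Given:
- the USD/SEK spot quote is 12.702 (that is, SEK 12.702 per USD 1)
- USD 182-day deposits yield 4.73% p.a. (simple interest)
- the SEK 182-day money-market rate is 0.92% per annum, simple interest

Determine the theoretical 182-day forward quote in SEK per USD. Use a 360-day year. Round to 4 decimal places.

T = 182/360 years.
SEK growth factor: 1 + 0.0092×182/360 = 1.00465111.
Growth of 1 USD over T: 1 + 0.0473×182/360 = 1.02391278.
CIP: F = S · (grow SEK)/(grow USD) = 12.702 × 1.00465111/1.02391278 = 12.463052 SEK per USD.

12.4631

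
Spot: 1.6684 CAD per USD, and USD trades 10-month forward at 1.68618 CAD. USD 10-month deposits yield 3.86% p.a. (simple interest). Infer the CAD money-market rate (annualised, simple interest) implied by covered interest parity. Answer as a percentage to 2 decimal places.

T = 10/12 years.
F/S = 1.68618/1.6684 = 1.0106569 = (growth of CAD) / (growth of USD).
The USD side grows by 1 + 0.0386×10/12 = 1.0321667.
That pins the CAD growth at 1.0431664.
r = (1.0431664 − 1)/(10/12) = 0.051800 → 5.18%.

5.18%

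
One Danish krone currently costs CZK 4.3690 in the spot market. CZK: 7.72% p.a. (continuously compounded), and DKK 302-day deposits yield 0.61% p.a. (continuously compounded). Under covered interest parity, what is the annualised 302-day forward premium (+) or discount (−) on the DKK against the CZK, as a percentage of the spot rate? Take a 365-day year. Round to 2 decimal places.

T = 302/365 years.
No-arbitrage forward: 4.369 × 1.0659592 / 1.0050599 = 4.6337295 CZK/DKK.
(F − S)/S ÷ T = (4.6337295 − 4.369)/4.369/(302/365) = 0.073233 → 7.32%.

+7.32%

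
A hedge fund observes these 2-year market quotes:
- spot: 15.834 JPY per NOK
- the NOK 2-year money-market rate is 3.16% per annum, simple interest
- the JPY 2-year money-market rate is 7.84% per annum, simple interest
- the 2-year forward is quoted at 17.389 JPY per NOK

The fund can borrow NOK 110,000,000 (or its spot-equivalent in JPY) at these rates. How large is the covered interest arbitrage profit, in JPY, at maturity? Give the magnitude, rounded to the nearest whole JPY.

JPY 18,833,496

T = 2 years.
Invest the NOK and cover forward: 110,000,000 × 1.063200 × 17.389 = JPY 2,033,678,328.00.
Convert at spot and invest in JPY: 110,000,000 × 15.834 × 1.156800 = JPY 2,014,844,832.00.
The quoted forward overvalues NOK, so borrow JPY, buy NOK at spot, deposit the NOK at 3.16%, and sell the proceeds forward at 17.389.
The gap between the two covered legs is JPY 18,833,496.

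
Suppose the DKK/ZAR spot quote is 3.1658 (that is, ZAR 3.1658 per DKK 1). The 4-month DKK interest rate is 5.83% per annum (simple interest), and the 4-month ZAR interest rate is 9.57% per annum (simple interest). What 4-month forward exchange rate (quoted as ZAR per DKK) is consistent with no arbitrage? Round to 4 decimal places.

T = 4/12 years.
Growth of 1 ZAR over T: 1 + 0.0957×4/12 = 1.031900.
DKK accumulates by 1 + 0.0583×4/12 = 1.0194333.
So F = 3.1658 × 1.031900 / 1.0194333 = 3.204515 (ZAR/DKK).

3.2045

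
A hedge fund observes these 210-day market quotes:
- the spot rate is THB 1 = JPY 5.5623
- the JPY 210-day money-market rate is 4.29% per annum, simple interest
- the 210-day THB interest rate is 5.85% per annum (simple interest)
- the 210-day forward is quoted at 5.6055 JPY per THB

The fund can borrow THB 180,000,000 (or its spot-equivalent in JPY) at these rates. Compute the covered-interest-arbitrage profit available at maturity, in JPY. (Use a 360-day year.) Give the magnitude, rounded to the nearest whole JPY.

T = 210/360 years.
Route A — deposit THB, sell forward: 180,000,000 × 1.034125 × 5.6055 = JPY 1,043,421,783.75.
Route B — convert at spot, deposit JPY: 180,000,000 × 5.5623 × 1.025025 = JPY 1,026,269,380.35.
The quoted forward overvalues THB, so borrow JPY, buy THB at spot, deposit the THB at 5.85%, and sell the proceeds forward at 5.6055.
Profit = 1,043,421,783.75 − 1,026,269,380.35 = JPY 17,152,403.

JPY 17,152,403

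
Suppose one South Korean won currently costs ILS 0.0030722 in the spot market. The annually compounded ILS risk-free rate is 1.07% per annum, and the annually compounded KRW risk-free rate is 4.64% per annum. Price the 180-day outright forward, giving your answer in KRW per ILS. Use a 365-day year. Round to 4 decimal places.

331.1197

T = 180/365 years.
ILS accumulates by (1 + 0.0107)^(180/365) = 1.00526248.
Growth of 1 KRW over T: (1 + 0.0464)^(180/365) = 1.022619217.
Forward (ILS per KRW) = 0.0030722 × 1.00526248 / 1.022619217 = 0.00302005609.
Quoted the other way: 1/0.00302005609 = 331.1197 KRW per ILS.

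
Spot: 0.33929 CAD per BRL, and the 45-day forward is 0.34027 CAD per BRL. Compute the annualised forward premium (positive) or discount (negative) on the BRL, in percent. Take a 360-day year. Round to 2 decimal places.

+2.31%

T = 45/360 years.
(F − S)/S = (0.34027 − 0.33929)/0.33929 = 0.0028884.
Per annum: 0.0028884 / (45/360) = 0.023107 = 2.31%.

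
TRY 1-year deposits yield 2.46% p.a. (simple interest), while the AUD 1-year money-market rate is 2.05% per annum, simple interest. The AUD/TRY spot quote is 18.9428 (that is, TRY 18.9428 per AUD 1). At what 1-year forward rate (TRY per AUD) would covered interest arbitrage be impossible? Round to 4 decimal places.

T = 1 year.
TRY accumulates by 1 + 0.0246×1 = 1.024600.
Growth of 1 AUD over T: 1 + 0.0205×1 = 1.020500.
So F = 18.9428 × 1.024600 / 1.020500 = 19.018905 (TRY/AUD).

19.0189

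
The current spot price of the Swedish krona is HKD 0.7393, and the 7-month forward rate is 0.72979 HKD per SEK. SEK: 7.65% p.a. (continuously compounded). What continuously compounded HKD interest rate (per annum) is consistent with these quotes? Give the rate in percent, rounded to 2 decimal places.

T = 7/12 years.
F/S = 0.72979/0.7393 = 0.9871365 = (growth of HKD) / (growth of SEK).
The SEK side grows by e^(0.0765×7/12) = 1.0456357.
That pins the HKD growth at 1.0321852.
r = ln(1.0321852)/(7/12) = 0.054305 → 5.43%.

5.43%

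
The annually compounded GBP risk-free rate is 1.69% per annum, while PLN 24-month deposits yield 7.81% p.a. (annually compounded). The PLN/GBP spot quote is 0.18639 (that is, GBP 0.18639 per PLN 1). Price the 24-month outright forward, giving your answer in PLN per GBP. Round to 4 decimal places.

T = 2 years.
GBP accumulates by (1 + 0.0169)^2 = 1.0340856.
Growth of 1 PLN over T: (1 + 0.0781)^2 = 1.1622996.
CIP: F = S · (grow GBP)/(grow PLN) = 0.18639 × 1.0340856/1.1622996 = 0.1658292 GBP per PLN.
Quoted the other way: 1/0.1658292 = 6.0303 PLN per GBP.

6.0303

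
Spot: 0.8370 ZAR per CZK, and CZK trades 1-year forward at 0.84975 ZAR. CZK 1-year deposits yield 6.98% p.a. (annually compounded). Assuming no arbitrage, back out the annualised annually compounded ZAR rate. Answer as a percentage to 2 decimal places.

T = 1 year.
By CIP, F/S equals the ZAR-to-CZK growth ratio: 0.84975/0.837 = 1.0152330.
CZK growth factor: (1 + 0.0698)^1 = 1.069800.
That pins the ZAR growth at 1.0860963.
Annualise: 1.0860963^(1/1) − 1 = 0.086096 = 8.61%.

8.61%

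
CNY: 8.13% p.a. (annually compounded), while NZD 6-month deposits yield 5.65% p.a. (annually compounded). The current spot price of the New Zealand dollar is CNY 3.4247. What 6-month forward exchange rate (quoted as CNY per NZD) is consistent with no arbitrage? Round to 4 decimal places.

3.4647

T = 6/12 years.
CNY growth factor: (1 + 0.0813)^(6/12) = 1.0398558.
Growth of 1 NZD over T: (1 + 0.0565)^(6/12) = 1.0278619.
CIP: F = S · (grow CNY)/(grow NZD) = 3.4247 × 1.0398558/1.0278619 = 3.464662 CNY per NZD.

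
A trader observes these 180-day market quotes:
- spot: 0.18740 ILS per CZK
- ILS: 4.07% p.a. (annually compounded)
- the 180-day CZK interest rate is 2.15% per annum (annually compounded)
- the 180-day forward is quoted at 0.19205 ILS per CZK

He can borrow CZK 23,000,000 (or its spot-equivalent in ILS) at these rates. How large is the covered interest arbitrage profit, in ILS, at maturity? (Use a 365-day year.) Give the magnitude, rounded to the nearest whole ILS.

ILS 67,895

T = 180/365 years.
Invest the CZK and cover forward: 23,000,000 × 1.010545585 × 0.19205 = ILS 4,463,731.43.
Convert at spot and invest in ILS: 23,000,000 × 0.18740 × 1.019868338 = ILS 4,395,836.51.
The quoted forward overvalues CZK, so borrow ILS, buy CZK at spot, deposit the CZK at 2.15%, and sell the proceeds forward at 0.19205.
Arbitrage profit = |4,463,731.43 − 4,395,836.51| = ILS 67,895.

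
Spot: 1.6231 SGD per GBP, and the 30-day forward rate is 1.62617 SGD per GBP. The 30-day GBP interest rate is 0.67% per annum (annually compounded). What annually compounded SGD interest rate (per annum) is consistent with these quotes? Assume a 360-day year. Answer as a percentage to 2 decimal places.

T = 30/360 years.
By CIP, F/S equals the SGD-to-GBP growth ratio: 1.62617/1.6231 = 1.0018914.
GBP growth factor: (1 + 0.0067)^(30/360) = 1.0005566.
That pins the SGD growth at 1.0024491.
Annualise: 1.0024491^(360/30) − 1 = 0.029788 = 2.98%.

2.98%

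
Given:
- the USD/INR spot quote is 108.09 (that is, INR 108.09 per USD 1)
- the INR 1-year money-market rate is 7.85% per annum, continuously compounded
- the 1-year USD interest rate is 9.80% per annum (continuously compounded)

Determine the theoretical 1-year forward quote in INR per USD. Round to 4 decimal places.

106.0027

T = 1 year.
INR growth factor: e^(0.0785×1) = 1.081663355.
Growth of 1 USD over T: e^(0.0980×1) = 1.102962785.
CIP: F = S · (grow INR)/(grow USD) = 108.09 × 1.081663355/1.102962785 = 106.002663 INR per USD.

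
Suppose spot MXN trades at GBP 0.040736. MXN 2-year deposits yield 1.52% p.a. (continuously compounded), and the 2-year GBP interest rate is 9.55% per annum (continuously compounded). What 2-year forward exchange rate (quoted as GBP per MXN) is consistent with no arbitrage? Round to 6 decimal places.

T = 2 years.
GBP accumulates by e^(0.0955×2) = 1.2104595.
MXN accumulates by e^(0.0152×2) = 1.0308668.
So F = 0.040736 × 1.2104595 / 1.0308668 = 0.04783283 (GBP/MXN).

0.047833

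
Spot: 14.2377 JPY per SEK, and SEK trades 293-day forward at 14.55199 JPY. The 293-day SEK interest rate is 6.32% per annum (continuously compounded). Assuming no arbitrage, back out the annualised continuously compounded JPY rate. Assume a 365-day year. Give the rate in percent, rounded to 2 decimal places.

T = 293/365 years.
F/S = 14.55199/14.2377 = 1.0220745 = (growth of JPY) / (growth of SEK).
The SEK side grows by e^(0.0632×293/365) = 1.0520421.
That pins the JPY growth at 1.0752654.
r = ln(1.0752654)/(293/365) = 0.090400 → 9.04%.

9.04%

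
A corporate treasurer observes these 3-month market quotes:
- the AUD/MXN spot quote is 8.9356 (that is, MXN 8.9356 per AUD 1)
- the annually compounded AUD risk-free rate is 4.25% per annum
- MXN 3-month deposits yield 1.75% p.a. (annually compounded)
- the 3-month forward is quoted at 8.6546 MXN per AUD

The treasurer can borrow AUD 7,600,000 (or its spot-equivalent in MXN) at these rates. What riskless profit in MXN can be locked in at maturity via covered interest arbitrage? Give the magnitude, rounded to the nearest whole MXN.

T = 3/12 years.
Invest the AUD and cover forward: 7,600,000 × 1.0104597433 × 8.6546 = MXN 66,462,949.20.
Convert at spot and invest in MXN: 7,600,000 × 8.9356 × 1.0043465787 = MXN 68,205,738.59.
The quoted forward undervalues AUD, so borrow AUD, convert to MXN at spot, deposit the MXN at 1.75%, and buy AUD forward at 8.6546 to cover the loan.
Arbitrage profit = |66,462,949.20 − 68,205,738.59| = MXN 1,742,789.

MXN 1,742,789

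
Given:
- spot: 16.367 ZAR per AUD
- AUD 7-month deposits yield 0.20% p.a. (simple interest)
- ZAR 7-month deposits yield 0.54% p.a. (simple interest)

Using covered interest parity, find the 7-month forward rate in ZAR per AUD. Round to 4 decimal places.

16.3994

T = 7/12 years.
Growth of 1 ZAR over T: 1 + 0.0054×7/12 = 1.003150.
AUD accumulates by 1 + 0.0020×7/12 = 1.00116667.
Forward (ZAR per AUD) = 16.367 × 1.003150 / 1.00116667 = 16.399423.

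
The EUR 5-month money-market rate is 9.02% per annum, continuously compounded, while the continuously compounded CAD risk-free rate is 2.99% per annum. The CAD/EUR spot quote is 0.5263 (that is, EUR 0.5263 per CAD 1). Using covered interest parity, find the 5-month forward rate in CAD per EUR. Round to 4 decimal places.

1.8529

T = 5/12 years.
EUR growth factor: e^(0.0902×5/12) = 1.0382985.
CAD accumulates by e^(0.0299×5/12) = 1.0125363.
Forward (EUR per CAD) = 0.5263 × 1.0382985 / 1.0125363 = 0.5396908.
Quoted the other way: 1/0.5396908 = 1.8529 CAD per EUR.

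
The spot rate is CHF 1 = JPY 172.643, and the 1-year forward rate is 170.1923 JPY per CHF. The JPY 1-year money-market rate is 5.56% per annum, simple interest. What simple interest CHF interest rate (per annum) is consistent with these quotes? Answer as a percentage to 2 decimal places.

7.08%

T = 1 year.
CIP gives F = S · g_JPY/g_CHF, so g_JPY/g_CHF = 170.1923/172.643 = 0.9858048.
The JPY side grows by 1 + 0.0556×1 = 1.055600.
That pins the CHF growth at 1.0708002.
(1.0708002 − 1)/T = 0.070800, i.e. 7.08%.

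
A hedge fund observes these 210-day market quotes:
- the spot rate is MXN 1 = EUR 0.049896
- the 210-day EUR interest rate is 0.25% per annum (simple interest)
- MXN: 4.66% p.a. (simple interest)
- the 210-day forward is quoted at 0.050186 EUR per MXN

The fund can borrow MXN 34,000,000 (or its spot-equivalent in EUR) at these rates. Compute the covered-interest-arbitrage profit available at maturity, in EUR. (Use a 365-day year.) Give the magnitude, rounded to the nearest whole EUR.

T = 210/365 years.
Route A — deposit MXN, sell forward: 34,000,000 × 1.026810959 × 0.050186 = EUR 1,752,072.18.
Route B — convert at spot, deposit EUR: 34,000,000 × 0.049896 × 1.001438356 = EUR 1,698,904.12.
The quoted forward overvalues MXN, so borrow EUR, buy MXN at spot, deposit the MXN at 4.66%, and sell the proceeds forward at 0.050186.
Profit = 1,752,072.18 − 1,698,904.12 = EUR 53,168.

EUR 53,168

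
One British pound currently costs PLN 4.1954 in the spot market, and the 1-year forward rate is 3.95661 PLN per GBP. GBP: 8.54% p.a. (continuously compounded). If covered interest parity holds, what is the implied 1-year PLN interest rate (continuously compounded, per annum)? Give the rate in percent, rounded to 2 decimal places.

T = 1 year.
CIP gives F = S · g_PLN/g_GBP, so g_PLN/g_GBP = 3.95661/4.1954 = 0.9430829.
GBP growth factor: e^(0.0854×1) = 1.0891526.
That pins the PLN growth at 1.0271612.
Take logs: ln 1.0271612 / 1 = 0.026799, so 2.68%.

2.68%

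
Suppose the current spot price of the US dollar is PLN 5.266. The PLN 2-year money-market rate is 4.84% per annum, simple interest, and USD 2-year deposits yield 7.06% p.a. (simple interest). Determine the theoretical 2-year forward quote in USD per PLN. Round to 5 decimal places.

0.19758

T = 2 years.
PLN accumulates by 1 + 0.0484×2 = 1.096800.
USD accumulates by 1 + 0.0706×2 = 1.141200.
Forward (PLN per USD) = 5.266 × 1.096800 / 1.141200 = 5.061119.
Invert for USD per PLN: 1 / 5.061119 = 0.19758.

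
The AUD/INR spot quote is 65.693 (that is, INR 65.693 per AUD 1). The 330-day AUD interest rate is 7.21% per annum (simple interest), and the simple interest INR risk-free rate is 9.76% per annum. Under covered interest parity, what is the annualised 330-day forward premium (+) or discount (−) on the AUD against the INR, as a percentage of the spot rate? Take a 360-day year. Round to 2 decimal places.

T = 330/360 years.
F = S · g_INR/g_AUD = 65.693 × 1.0894667/1.0660917 = 67.133377.
Annualised premium = (F − S)/S × (1/T) = (67.133377 − 65.693)/65.693 ÷ (330/360) = 2.39%.

+2.39%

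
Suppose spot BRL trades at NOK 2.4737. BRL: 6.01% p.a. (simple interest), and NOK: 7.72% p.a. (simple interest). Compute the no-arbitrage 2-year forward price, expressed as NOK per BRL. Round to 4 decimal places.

T = 2 years.
NOK growth factor: 1 + 0.0772×2 = 1.154400.
BRL growth factor: 1 + 0.0601×2 = 1.120200.
Forward (NOK per BRL) = 2.4737 × 1.154400 / 1.120200 = 2.549223.

2.5492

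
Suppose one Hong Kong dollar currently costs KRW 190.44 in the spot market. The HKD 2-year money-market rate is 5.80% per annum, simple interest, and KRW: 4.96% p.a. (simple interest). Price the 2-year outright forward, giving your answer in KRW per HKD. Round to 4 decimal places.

T = 2 years.
Growth of 1 KRW over T: 1 + 0.0496×2 = 1.099200.
Growth of 1 HKD over T: 1 + 0.0580×2 = 1.116000.
CIP: F = S · (grow KRW)/(grow HKD) = 190.44 × 1.099200/1.116000 = 187.573161 KRW per HKD.

187.5732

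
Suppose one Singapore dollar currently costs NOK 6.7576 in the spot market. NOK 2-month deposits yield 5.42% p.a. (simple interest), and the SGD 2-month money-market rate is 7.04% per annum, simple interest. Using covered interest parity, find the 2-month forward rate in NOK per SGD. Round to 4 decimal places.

6.7396

T = 2/12 years.
NOK growth factor: 1 + 0.0542×2/12 = 1.0090333.
Growth of 1 SGD over T: 1 + 0.0704×2/12 = 1.0117333.
Forward (NOK per SGD) = 6.7576 × 1.0090333 / 1.0117333 = 6.739566.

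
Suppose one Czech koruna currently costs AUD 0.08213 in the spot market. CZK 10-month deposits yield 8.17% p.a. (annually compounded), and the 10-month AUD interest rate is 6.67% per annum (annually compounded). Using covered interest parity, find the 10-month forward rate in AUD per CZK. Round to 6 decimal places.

T = 10/12 years.
Growth of 1 AUD over T: (1 + 0.0667)^(10/12) = 1.0552821.
CZK growth factor: (1 + 0.0817)^(10/12) = 1.0676339.
Forward (AUD per CZK) = 0.08213 × 1.0552821 / 1.0676339 = 0.08117981.

0.081180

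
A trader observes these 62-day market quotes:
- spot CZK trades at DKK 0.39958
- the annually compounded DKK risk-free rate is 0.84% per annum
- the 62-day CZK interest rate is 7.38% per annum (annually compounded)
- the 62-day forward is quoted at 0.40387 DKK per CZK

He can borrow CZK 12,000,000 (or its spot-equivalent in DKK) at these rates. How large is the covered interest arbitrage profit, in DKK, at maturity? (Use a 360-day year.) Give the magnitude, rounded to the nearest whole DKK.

DKK 104,364

T = 62/360 years.
Keep in CZK, deliver into the forward: 12,000,000·1.012338367·0.40387 = DKK 4,906,237.16.
Swap to DKK now, deposit: 12,000,000·0.39958·1.001441663 = DKK 4,801,872.72.
The quoted forward overvalues CZK, so borrow DKK, buy CZK at spot, deposit the CZK at 7.38%, and sell the proceeds forward at 0.40387.
The gap between the two covered legs is DKK 104,364.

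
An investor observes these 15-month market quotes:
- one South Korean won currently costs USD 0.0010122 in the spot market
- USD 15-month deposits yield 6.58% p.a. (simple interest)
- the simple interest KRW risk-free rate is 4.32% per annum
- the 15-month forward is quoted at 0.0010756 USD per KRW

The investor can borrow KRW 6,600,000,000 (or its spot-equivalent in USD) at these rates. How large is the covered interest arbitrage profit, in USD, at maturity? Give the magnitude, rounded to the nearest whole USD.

T = 15/12 years.
Invest the KRW and cover forward: 6,600,000,000 × 1.054000 × 0.0010756 = USD 7,482,303.84.
Convert at spot and invest in USD: 6,600,000,000 × 0.0010122 × 1.082250 = USD 7,229,992.77.
The quoted forward overvalues KRW, so borrow USD, buy KRW at spot, deposit the KRW at 4.32%, and sell the proceeds forward at 0.0010756.
Arbitrage profit = |7,482,303.84 − 7,229,992.77| = USD 252,311.

USD 252,311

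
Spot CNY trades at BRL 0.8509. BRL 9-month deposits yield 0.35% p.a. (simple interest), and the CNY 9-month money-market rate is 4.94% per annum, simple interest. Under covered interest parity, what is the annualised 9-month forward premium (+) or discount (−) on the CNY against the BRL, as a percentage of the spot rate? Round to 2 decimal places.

-4.43%

T = 9/12 years.
CIP forward (BRL per CNY) = 0.8509 × 1.002625/1.037050 = 0.8226543.
Annualised premium = (F − S)/S × (1/T) = (0.8226543 − 0.8509)/0.8509 ÷ (9/12) = -4.43%.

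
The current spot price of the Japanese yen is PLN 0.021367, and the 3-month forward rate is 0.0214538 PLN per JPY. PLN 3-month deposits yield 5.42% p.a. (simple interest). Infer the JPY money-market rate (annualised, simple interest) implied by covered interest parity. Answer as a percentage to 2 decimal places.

T = 3/12 years.
CIP gives F = S · g_PLN/g_JPY, so g_PLN/g_JPY = 0.0214538/0.021367 = 1.0040623.
PLN growth factor: 1 + 0.0542×3/12 = 1.013550.
Hence g_JPY = 1.0094493.
(1.0094493 − 1)/T = 0.037797, i.e. 3.78%.

3.78%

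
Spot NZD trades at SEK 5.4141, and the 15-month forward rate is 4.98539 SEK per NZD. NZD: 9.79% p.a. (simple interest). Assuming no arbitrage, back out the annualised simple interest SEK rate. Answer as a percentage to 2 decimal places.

T = 15/12 years.
CIP gives F = S · g_SEK/g_NZD, so g_SEK/g_NZD = 4.98539/5.4141 = 0.9208160.
The NZD side grows by 1 + 0.0979×15/12 = 1.122375.
Hence g_SEK = 1.0335009.
(1.0335009 − 1)/T = 0.026801, i.e. 2.68%.

2.68%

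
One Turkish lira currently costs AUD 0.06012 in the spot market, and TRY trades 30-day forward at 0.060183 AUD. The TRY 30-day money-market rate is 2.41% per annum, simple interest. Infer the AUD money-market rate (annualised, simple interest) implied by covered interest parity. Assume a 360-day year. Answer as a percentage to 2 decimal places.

3.67%

T = 30/360 years.
CIP gives F = S · g_AUD/g_TRY, so g_AUD/g_TRY = 0.060183/0.06012 = 1.0010479.
The TRY side grows by 1 + 0.0241×30/360 = 1.0020083.
So the AUD growth factor = 1.0030583.
(1.0030583 − 1)/T = 0.036700, i.e. 3.67%.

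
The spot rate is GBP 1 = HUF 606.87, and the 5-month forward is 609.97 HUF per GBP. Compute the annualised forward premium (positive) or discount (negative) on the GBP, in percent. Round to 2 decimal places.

T = 5/12 years.
Period premium: (609.97 − 606.87)/606.87 = 0.0051082.
Per annum: 0.0051082 / (5/12) = 0.012260 = 1.23%.

+1.23%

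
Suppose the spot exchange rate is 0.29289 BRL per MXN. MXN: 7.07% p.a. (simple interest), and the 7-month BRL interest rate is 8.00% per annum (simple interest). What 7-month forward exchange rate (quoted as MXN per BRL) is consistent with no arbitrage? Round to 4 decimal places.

3.3966

T = 7/12 years.
BRL accumulates by 1 + 0.0800×7/12 = 1.0466667.
MXN accumulates by 1 + 0.0707×7/12 = 1.0412417.
CIP: F = S · (grow BRL)/(grow MXN) = 0.29289 × 1.0466667/1.0412417 = 0.2944160 BRL per MXN.
Invert for MXN per BRL: 1 / 0.2944160 = 3.3966.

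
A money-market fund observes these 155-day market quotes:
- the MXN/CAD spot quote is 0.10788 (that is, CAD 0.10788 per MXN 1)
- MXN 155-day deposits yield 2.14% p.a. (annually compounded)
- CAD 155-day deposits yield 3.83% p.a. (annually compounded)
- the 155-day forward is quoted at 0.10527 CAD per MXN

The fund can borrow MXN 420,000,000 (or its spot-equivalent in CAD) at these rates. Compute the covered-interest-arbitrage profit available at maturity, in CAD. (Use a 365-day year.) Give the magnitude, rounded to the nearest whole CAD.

T = 155/365 years.
Keep in MXN, deliver into the forward: 420,000,000·1.0090323462·0.10527 = CAD 44,612,750.74.
Swap to CAD now, deposit: 420,000,000·0.10788·1.0160887032 = CAD 46,038,572.71.
The quoted forward undervalues MXN, so borrow MXN, convert to CAD at spot, deposit the CAD at 3.83%, and buy MXN forward at 0.10527 to cover the loan.
Arbitrage profit = |44,612,750.74 − 46,038,572.71| = CAD 1,425,822.

CAD 1,425,822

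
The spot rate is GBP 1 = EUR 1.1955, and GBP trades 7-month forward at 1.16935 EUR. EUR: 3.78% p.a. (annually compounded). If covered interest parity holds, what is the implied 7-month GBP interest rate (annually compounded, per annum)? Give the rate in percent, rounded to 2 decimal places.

7.79%

T = 7/12 years.
F/S = 1.16935/1.1955 = 0.9781263 = (growth of EUR) / (growth of GBP).
The EUR side grows by (1 + 0.0378)^(7/12) = 1.0218794.
That pins the GBP growth at 1.0447315.
Annualise: 1.0447315^(12/7) − 1 = 0.077902 = 7.79%.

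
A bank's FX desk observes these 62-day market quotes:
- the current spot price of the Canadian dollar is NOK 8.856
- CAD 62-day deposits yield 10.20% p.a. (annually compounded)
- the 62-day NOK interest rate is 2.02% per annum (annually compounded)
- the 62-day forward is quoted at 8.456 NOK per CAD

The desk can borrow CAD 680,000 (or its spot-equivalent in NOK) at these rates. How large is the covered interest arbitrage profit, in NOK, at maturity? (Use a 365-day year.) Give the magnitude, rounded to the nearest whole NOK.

NOK 196,839

T = 62/365 years.
Invest the CAD and cover forward: 680,000 × 1.016635083 × 8.456 = NOK 5,845,733.06.
Convert at spot and invest in NOK: 680,000 × 8.856 × 1.003402814 = NOK 6,042,572.02.
The quoted forward undervalues CAD, so borrow CAD, convert to NOK at spot, deposit the NOK at 2.02%, and buy CAD forward at 8.456 to cover the loan.
Profit = 6,042,572.02 − 5,845,733.06 = NOK 196,839.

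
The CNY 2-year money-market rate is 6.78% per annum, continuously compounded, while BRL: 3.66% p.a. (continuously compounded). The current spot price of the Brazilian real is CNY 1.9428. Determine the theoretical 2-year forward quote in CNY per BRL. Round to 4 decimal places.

2.0679

T = 2 years.
Growth of 1 CNY over T: e^(0.0678×2) = 1.1452237.
Growth of 1 BRL over T: e^(0.0366×2) = 1.0759457.
So F = 1.9428 × 1.1452237 / 1.0759457 = 2.067893 (CNY/BRL).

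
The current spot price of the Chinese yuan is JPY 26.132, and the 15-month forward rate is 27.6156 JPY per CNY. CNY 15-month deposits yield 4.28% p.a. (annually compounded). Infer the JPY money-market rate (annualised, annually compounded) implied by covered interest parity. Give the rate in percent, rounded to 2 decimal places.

T = 15/12 years.
By CIP, F/S equals the JPY-to-CNY growth ratio: 27.6156/26.132 = 1.0567733.
The CNY side grows by (1 + 0.0428)^(15/12) = 1.0537832.
Hence g_JPY = 1.1136099.
Annualise: 1.1136099^(12/15) − 1 = 0.089900 = 8.99%.

8.99%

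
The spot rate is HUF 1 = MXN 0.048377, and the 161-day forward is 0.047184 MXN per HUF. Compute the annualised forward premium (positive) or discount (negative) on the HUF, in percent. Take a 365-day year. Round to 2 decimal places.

T = 161/365 years.
HUF trades forward at -2.46605% vs spot over the period.
Annualise by dividing by T: -0.0246605 / (161/365) = -0.055907 → -5.59%.

-5.59%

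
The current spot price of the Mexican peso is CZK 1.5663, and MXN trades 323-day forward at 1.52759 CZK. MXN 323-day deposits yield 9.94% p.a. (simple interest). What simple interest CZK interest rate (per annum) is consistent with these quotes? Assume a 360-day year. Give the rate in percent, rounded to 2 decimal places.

6.94%

T = 323/360 years.
F/S = 1.52759/1.5663 = 0.9752857 = (growth of CZK) / (growth of MXN).
MXN growth factor: 1 + 0.0994×323/360 = 1.0891839.
Hence g_CZK = 1.0622655.
r = (1.0622655 − 1)/(323/360) = 0.069398 → 6.94%.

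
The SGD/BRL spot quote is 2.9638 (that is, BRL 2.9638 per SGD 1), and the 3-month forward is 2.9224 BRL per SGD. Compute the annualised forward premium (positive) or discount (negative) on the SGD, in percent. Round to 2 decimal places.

T = 3/12 years.
(F − S)/S = (2.9224 − 2.9638)/2.9638 = -0.0139686.
Annualise by dividing by T: -0.0139686 / (3/12) = -0.055874 → -5.59%.

-5.59%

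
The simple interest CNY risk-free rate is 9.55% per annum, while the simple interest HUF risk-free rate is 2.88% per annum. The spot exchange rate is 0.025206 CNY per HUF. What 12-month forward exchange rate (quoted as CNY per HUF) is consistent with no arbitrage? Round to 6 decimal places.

0.026840

T = 1 year.
CNY accumulates by 1 + 0.0955×1 = 1.095500.
HUF accumulates by 1 + 0.0288×1 = 1.028800.
So F = 0.025206 × 1.095500 / 1.028800 = 0.02684018 (CNY/HUF).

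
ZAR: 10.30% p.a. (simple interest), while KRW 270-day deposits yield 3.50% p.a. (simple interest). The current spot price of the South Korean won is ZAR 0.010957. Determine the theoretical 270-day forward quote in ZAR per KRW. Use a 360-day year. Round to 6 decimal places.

0.011502

T = 270/360 years.
Growth of 1 ZAR over T: 1 + 0.1030×270/360 = 1.077250.
Growth of 1 KRW over T: 1 + 0.0350×270/360 = 1.026250.
Forward (ZAR per KRW) = 0.010957 × 1.077250 / 1.026250 = 0.01150151.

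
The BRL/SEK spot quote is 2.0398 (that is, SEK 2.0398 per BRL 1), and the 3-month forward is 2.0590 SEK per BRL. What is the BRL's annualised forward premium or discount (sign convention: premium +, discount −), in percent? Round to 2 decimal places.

+3.77%

T = 3/12 years.
Period premium: (2.0590 − 2.0398)/2.0398 = 0.0094127.
Annualise by dividing by T: 0.0094127 / (3/12) = 0.037651 → 3.77%.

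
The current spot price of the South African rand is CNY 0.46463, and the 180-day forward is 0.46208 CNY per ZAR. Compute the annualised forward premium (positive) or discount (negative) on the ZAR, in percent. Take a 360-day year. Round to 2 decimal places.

-1.10%

T = 180/360 years.
ZAR trades forward at -0.54882% vs spot over the period.
Per annum: -0.0054882 / (180/360) = -0.010976 = -1.10%.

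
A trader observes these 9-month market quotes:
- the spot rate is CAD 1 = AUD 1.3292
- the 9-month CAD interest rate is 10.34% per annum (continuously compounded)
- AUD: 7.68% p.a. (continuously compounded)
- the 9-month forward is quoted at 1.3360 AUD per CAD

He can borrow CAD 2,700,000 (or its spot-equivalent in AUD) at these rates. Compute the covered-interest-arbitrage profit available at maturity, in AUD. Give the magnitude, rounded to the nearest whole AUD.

T = 9/12 years.
Keep in CAD, deliver into the forward: 2,700,000·1.080636263·1.3360 = AUD 3,898,071.13.
Swap to AUD now, deposit: 2,700,000·1.3292·1.059291194 = AUD 3,801,626.61.
The quoted forward overvalues CAD, so borrow AUD, buy CAD at spot, deposit the CAD at 10.34%, and sell the proceeds forward at 1.3360.
Profit = 3,898,071.13 − 3,801,626.61 = AUD 96,445.

AUD 96,445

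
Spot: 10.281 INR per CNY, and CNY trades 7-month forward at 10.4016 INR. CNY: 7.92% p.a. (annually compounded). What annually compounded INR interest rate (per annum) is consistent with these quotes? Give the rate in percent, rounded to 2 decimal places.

10.10%

T = 7/12 years.
F/S = 10.4016/10.281 = 1.0117304 = (growth of INR) / (growth of CNY).
CNY growth factor: (1 + 0.0792)^(7/12) = 1.0454649.
So the INR growth factor = 1.0577286.
Annualise: 1.0577286^(12/7) − 1 = 0.100993 = 10.10%.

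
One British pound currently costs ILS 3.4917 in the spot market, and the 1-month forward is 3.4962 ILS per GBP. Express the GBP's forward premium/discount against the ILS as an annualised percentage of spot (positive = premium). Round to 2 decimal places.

+1.55%

T = 1/12 years.
GBP trades forward at +0.12888% vs spot over the period.
×(1/T) gives 1.55% p.a.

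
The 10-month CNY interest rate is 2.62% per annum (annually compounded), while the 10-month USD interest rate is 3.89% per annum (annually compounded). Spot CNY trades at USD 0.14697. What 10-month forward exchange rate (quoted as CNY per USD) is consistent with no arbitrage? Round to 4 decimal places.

6.7347

T = 10/12 years.
USD accumulates by (1 + 0.0389)^(10/12) = 1.0323131.
CNY accumulates by (1 + 0.0262)^(10/12) = 1.0217861.
So F = 0.14697 × 1.0323131 / 1.0217861 = 0.1484842 (USD/CNY).
Quoted the other way: 1/0.1484842 = 6.7347 CNY per USD.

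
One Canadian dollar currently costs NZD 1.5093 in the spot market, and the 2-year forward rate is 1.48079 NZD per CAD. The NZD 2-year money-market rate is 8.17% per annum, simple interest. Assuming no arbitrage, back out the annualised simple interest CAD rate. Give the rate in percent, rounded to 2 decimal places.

9.29%

T = 2 years.
CIP gives F = S · g_NZD/g_CAD, so g_NZD/g_CAD = 1.48079/1.5093 = 0.9811104.
The NZD side grows by 1 + 0.0817×2 = 1.163400.
Hence g_CAD = 1.1857993.
r = (1.1857993 − 1)/2 = 0.092900 → 9.29%.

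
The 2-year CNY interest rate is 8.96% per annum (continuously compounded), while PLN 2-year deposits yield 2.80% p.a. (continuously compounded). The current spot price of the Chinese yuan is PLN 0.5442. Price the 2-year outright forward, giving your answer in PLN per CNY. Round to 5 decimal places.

0.48112

T = 2 years.
Growth of 1 PLN over T: e^(0.0280×2) = 1.0575977.
CNY accumulates by e^(0.0896×2) = 1.196260.
CIP: F = S · (grow PLN)/(grow CNY) = 0.5442 × 1.0575977/1.196260 = 0.4811200 PLN per CNY.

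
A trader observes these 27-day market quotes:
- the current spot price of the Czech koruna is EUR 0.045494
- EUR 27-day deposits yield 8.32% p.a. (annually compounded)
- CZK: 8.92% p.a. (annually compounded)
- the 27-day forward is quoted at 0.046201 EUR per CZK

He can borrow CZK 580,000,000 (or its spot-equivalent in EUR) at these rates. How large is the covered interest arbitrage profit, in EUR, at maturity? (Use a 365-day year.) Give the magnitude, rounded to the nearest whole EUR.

T = 27/365 years.
Keep in CZK, deliver into the forward: 580,000,000·1.0063404931·0.046201 = EUR 26,966,483.53.
Swap to EUR now, deposit: 580,000,000·0.045494·1.0059293721 = EUR 26,542,975.50.
The quoted forward overvalues CZK, so borrow EUR, buy CZK at spot, deposit the CZK at 8.92%, and sell the proceeds forward at 0.046201.
Profit = 26,966,483.53 − 26,542,975.50 = EUR 423,508.

EUR 423,508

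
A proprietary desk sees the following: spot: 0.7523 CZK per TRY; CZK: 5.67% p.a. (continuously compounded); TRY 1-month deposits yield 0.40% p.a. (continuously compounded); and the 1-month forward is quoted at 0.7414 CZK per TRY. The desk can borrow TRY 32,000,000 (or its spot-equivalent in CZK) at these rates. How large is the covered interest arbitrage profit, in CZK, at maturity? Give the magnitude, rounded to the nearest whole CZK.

CZK 454,907

T = 1/12 years.
Keep in TRY, deliver into the forward: 32,000,000·1.0003333889·0.7414 = CZK 23,732,709.58.
Swap to CZK now, deposit: 32,000,000·0.7523·1.0047361804 = CZK 24,187,616.91.
The quoted forward undervalues TRY, so borrow TRY, convert to CZK at spot, deposit the CZK at 5.67%, and buy TRY forward at 0.7414 to cover the loan.
The gap between the two covered legs is CZK 454,907.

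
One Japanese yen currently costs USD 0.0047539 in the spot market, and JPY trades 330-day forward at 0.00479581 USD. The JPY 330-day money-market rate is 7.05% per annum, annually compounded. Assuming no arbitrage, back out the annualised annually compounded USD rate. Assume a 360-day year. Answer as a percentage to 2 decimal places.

T = 330/360 years.
CIP gives F = S · g_USD/g_JPY, so g_USD/g_JPY = 0.00479581/0.0047539 = 1.0088159.
The JPY side grows by (1 + 0.0705)^(330/360) = 1.0644398.
That pins the USD growth at 1.0738238.
Annualise: 1.0738238^(360/330) − 1 = 0.080799 = 8.08%.

8.08%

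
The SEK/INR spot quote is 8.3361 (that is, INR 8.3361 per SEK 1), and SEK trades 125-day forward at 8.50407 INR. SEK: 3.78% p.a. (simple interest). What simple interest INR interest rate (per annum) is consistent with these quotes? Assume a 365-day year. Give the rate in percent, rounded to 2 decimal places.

T = 125/365 years.
F/S = 8.50407/8.3361 = 1.0201497 = (growth of INR) / (growth of SEK).
The SEK side grows by 1 + 0.0378×125/365 = 1.0129452.
Hence g_INR = 1.0333557.
(1.0333557 − 1)/T = 0.097399, i.e. 9.74%.

9.74%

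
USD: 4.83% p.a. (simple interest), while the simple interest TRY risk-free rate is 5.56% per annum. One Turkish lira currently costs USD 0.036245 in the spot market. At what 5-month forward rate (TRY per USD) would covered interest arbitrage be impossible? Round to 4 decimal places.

T = 5/12 years.
Growth of 1 USD over T: 1 + 0.0483×5/12 = 1.020125.
TRY accumulates by 1 + 0.0556×5/12 = 1.02316667.
So F = 0.036245 × 1.020125 / 1.02316667 = 0.036137251 (USD/TRY).
Quoted the other way: 1/0.036137251 = 27.6723 TRY per USD.

27.6723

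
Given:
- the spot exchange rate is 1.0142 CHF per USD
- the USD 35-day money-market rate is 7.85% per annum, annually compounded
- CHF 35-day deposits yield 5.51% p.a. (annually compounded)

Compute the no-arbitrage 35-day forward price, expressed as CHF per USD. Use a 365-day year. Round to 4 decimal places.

1.0121

T = 35/365 years.
Growth of 1 CHF over T: (1 + 0.0551)^(35/365) = 1.0051564.
Growth of 1 USD over T: (1 + 0.0785)^(35/365) = 1.0072729.
Forward (CHF per USD) = 1.0142 × 1.0051564 / 1.0072729 = 1.012069.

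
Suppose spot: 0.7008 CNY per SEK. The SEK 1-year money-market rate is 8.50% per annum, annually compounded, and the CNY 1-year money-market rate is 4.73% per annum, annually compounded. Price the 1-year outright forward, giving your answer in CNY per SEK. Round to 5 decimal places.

T = 1 year.
CNY growth factor: (1 + 0.0473)^1 = 1.047300.
SEK growth factor: (1 + 0.0850)^1 = 1.085000.
So F = 0.7008 × 1.047300 / 1.085000 = 0.6764496 (CNY/SEK).

0.67645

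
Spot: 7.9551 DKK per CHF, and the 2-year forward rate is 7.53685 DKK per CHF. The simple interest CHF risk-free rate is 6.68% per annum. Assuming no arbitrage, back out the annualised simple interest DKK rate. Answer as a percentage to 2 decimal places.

T = 2 years.
F/S = 7.53685/7.9551 = 0.9474237 = (growth of DKK) / (growth of CHF).
The CHF side grows by 1 + 0.0668×2 = 1.133600.
That pins the DKK growth at 1.0739995.
r = (1.0739995 − 1)/2 = 0.037000 → 3.70%.

3.70%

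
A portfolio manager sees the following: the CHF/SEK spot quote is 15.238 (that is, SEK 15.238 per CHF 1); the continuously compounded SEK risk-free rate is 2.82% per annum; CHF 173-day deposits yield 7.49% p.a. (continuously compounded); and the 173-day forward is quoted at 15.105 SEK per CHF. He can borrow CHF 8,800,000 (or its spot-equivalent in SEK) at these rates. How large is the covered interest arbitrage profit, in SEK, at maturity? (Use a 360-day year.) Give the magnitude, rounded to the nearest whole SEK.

SEK 1,871,590

T = 173/360 years.
Invest the CHF and cover forward: 8,800,000 × 1.03664922343 × 15.105 = SEK 137,795,561.38.
Convert at spot and invest in SEK: 8,800,000 × 15.238 × 1.0136439067 = SEK 135,923,971.48.
The quoted forward overvalues CHF, so borrow SEK, buy CHF at spot, deposit the CHF at 7.49%, and sell the proceeds forward at 15.105.
The gap between the two covered legs is SEK 1,871,590.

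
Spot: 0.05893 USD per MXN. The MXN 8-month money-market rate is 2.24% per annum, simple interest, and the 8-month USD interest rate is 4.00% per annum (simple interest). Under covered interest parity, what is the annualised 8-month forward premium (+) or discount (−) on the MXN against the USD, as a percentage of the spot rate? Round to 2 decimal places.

+1.73%

T = 8/12 years.
F = S · g_USD/g_MXN = 0.05893 × 1.0266667/1.0149333 = 0.05961128.
(F − S)/S ÷ T = (0.05961128 − 0.05893)/0.05893/(8/12) = 0.017341 → 1.73%.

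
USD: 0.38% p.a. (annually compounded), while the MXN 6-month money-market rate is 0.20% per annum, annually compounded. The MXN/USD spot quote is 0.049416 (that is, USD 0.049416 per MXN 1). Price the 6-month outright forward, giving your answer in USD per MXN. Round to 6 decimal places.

0.049460

T = 6/12 years.
USD accumulates by (1 + 0.0038)^(6/12) = 1.0018982.
MXN growth factor: (1 + 0.0020)^(6/12) = 1.0009995.
So F = 0.049416 × 1.0018982 / 1.0009995 = 0.04946037 (USD/MXN).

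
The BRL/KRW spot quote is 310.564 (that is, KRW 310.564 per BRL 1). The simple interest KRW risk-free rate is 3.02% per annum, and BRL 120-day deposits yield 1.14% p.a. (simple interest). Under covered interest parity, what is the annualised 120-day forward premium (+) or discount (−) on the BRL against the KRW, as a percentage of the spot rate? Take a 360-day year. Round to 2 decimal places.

T = 120/360 years.
F = S · g_KRW/g_BRL = 310.564 × 1.0100667/1.003800 = 312.502844.
(F − S)/S ÷ T = (312.502844 − 310.564)/310.564/(120/360) = 0.018729 → 1.87%.

+1.87%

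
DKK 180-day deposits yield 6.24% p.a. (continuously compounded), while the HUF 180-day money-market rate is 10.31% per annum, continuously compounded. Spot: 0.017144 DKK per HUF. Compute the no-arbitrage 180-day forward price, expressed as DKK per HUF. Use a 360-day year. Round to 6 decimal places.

T = 180/360 years.
DKK accumulates by e^(0.0624×180/360) = 1.0316918.
HUF growth factor: e^(0.1031×180/360) = 1.0529018.
So F = 0.017144 × 1.0316918 / 1.0529018 = 0.01679865 (DKK/HUF).

0.016799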